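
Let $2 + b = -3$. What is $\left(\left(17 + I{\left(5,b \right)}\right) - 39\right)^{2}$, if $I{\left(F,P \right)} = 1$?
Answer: $441$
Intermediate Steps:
$b = -5$ ($b = -2 - 3 = -5$)
$\left(\left(17 + I{\left(5,b \right)}\right) - 39\right)^{2} = \left(\left(17 + 1\right) - 39\right)^{2} = \left(18 - 39\right)^{2} = \left(-21\right)^{2} = 441$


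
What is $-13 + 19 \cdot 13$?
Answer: $234$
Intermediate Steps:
$-13 + 19 \cdot 13 = -13 + 247 = 234$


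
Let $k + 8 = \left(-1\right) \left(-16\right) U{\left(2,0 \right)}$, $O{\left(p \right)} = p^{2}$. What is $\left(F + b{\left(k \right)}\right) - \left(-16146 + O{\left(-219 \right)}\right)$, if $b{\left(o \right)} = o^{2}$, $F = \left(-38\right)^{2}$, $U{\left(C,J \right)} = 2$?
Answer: $-29795$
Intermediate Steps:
$F = 1444$
$k = 24$ ($k = -8 + \left(-1\right) \left(-16\right) 2 = -8 + 16 \cdot 2 = -8 + 32 = 24$)
$\left(F + b{\left(k \right)}\right) - \left(-16146 + O{\left(-219 \right)}\right) = \left(1444 + 24^{2}\right) + \left(16146 - \left(-219\right)^{2}\right) = \left(1444 + 576\right) + \left(16146 - 47961\right) = 2020 + \left(16146 - 47961\right) = 2020 - 31815 = -29795$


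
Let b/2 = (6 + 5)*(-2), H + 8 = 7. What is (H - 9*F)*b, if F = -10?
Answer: -3916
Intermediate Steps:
H = -1 (H = -8 + 7 = -1)
b = -44 (b = 2*((6 + 5)*(-2)) = 2*(11*(-2)) = 2*(-22) = -44)
(H - 9*F)*b = (-1 - 9*(-10))*(-44) = (-1 + 90)*(-44) = 89*(-44) = -3916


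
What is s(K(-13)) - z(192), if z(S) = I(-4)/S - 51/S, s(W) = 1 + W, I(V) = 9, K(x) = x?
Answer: -377/32 ≈ -11.781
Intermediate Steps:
z(S) = -42/S (z(S) = 9/S - 51/S = -42/S)
s(K(-13)) - z(192) = (1 - 13) - (-42)/192 = -12 - (-42)/192 = -12 - 1*(-7/32) = -12 + 7/32 = -377/32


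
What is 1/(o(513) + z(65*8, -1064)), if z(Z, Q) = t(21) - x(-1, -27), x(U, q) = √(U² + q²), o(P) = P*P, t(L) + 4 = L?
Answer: 131593/34633434933 + √730/69266869866 ≈ 3.8000e-6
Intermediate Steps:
t(L) = -4 + L
o(P) = P²
z(Z, Q) = 17 - √730 (z(Z, Q) = (-4 + 21) - √((-1)² + (-27)²) = 17 - √(1 + 729) = 17 - √730)
1/(o(513) + z(65*8, -1064)) = 1/(513² + (17 - √730)) = 1/(263169 + (17 - √730)) = 1/(263186 - √730)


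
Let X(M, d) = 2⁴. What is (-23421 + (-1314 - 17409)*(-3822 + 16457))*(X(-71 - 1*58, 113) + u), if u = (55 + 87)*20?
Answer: -675696830256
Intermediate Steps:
u = 2840 (u = 142*20 = 2840)
X(M, d) = 16
(-23421 + (-1314 - 17409)*(-3822 + 16457))*(X(-71 - 1*58, 113) + u) = (-23421 + (-1314 - 17409)*(-3822 + 16457))*(16 + 2840) = (-23421 - 18723*12635)*2856 = (-23421 - 236565105)*2856 = -236588526*2856 = -675696830256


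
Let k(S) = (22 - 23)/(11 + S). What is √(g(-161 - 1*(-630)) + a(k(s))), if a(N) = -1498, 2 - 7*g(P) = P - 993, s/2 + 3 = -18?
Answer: 2*I*√17430/7 ≈ 37.721*I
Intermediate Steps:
s = -42 (s = -6 + 2*(-18) = -6 - 36 = -42)
k(S) = -1/(11 + S)
g(P) = 995/7 - P/7 (g(P) = 2/7 - (P - 993)/7 = 2/7 - (-993 + P)/7 = 2/7 + (993/7 - P/7) = 995/7 - P/7)
√(g(-161 - 1*(-630)) + a(k(s))) = √((995/7 - (-161 - 1*(-630))/7) - 1498) = √((995/7 - (-161 + 630)/7) - 1498) = √((995/7 - ⅐*469) - 1498) = √((995/7 - 67) - 1498) = √(526/7 - 1498) = √(-9960/7) = 2*I*√17430/7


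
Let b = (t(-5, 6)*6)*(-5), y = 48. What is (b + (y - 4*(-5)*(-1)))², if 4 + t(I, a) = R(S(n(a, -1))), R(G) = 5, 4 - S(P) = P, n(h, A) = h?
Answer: 4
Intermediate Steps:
S(P) = 4 - P
t(I, a) = 1 (t(I, a) = -4 + 5 = 1)
b = -30 (b = (1*6)*(-5) = 6*(-5) = -30)
(b + (y - 4*(-5)*(-1)))² = (-30 + (48 - 4*(-5)*(-1)))² = (-30 + (48 - (-20)*(-1)))² = (-30 + (48 - 1*20))² = (-30 + (48 - 20))² = (-30 + 28)² = (-2)² = 4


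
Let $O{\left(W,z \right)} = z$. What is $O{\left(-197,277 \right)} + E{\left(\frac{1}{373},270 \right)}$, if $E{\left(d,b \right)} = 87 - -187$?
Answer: $551$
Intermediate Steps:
$E{\left(d,b \right)} = 274$ ($E{\left(d,b \right)} = 87 + 187 = 274$)
$O{\left(-197,277 \right)} + E{\left(\frac{1}{373},270 \right)} = 277 + 274 = 551$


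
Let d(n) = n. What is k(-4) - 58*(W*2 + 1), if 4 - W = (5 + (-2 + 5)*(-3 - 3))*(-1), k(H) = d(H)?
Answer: 982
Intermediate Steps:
k(H) = H
W = -9 (W = 4 - (5 + (-2 + 5)*(-3 - 3))*(-1) = 4 - (5 + 3*(-6))*(-1) = 4 - (5 - 18)*(-1) = 4 - (-13)*(-1) = 4 - 1*13 = 4 - 13 = -9)
k(-4) - 58*(W*2 + 1) = -4 - 58*(-9*2 + 1) = -4 - 58*(-18 + 1) = -4 - 58*(-17) = -4 + 986 = 982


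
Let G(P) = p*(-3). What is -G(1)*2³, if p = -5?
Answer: -120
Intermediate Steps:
G(P) = 15 (G(P) = -5*(-3) = 15)
-G(1)*2³ = -1*15*2³ = -15*8 = -120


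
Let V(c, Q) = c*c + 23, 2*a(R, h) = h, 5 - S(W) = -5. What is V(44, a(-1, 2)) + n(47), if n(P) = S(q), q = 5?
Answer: 1969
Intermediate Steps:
S(W) = 10 (S(W) = 5 - 1*(-5) = 5 + 5 = 10)
n(P) = 10
a(R, h) = h/2
V(c, Q) = 23 + c**2 (V(c, Q) = c**2 + 23 = 23 + c**2)
V(44, a(-1, 2)) + n(47) = (23 + 44**2) + 10 = (23 + 1936) + 10 = 1959 + 10 = 1969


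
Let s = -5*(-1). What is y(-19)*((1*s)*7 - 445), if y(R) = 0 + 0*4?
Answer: 0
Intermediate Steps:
s = 5
y(R) = 0 (y(R) = 0 + 0 = 0)
y(-19)*((1*s)*7 - 445) = 0*((1*5)*7 - 445) = 0*(5*7 - 445) = 0*(35 - 445) = 0*(-410) = 0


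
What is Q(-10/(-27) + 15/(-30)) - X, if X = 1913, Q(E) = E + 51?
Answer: -100555/54 ≈ -1862.1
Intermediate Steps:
Q(E) = 51 + E
Q(-10/(-27) + 15/(-30)) - X = (51 + (-10/(-27) + 15/(-30))) - 1*1913 = (51 + (-10*(-1/27) + 15*(-1/30))) - 1913 = (51 + (10/27 - ½)) - 1913 = (51 - 7/54) - 1913 = 2747/54 - 1913 = -100555/54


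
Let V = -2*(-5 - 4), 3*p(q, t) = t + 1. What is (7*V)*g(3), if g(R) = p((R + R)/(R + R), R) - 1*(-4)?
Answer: 672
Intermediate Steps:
p(q, t) = 1/3 + t/3 (p(q, t) = (t + 1)/3 = (1 + t)/3 = 1/3 + t/3)
V = 18 (V = -2*(-9) = 18)
g(R) = 13/3 + R/3 (g(R) = (1/3 + R/3) - 1*(-4) = (1/3 + R/3) + 4 = 13/3 + R/3)
(7*V)*g(3) = (7*18)*(13/3 + (1/3)*3) = 126*(13/3 + 1) = 126*(16/3) = 672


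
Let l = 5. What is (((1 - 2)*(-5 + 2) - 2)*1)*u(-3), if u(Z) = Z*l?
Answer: -15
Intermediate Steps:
u(Z) = 5*Z (u(Z) = Z*5 = 5*Z)
(((1 - 2)*(-5 + 2) - 2)*1)*u(-3) = (((1 - 2)*(-5 + 2) - 2)*1)*(5*(-3)) = ((-1*(-3) - 2)*1)*(-15) = ((3 - 2)*1)*(-15) = (1*1)*(-15) = 1*(-15) = -15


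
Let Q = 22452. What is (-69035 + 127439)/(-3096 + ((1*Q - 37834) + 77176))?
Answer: 9734/9783 ≈ 0.99499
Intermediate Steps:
(-69035 + 127439)/(-3096 + ((1*Q - 37834) + 77176)) = (-69035 + 127439)/(-3096 + ((1*22452 - 37834) + 77176)) = 58404/(-3096 + ((22452 - 37834) + 77176)) = 58404/(-3096 + (-15382 + 77176)) = 58404/(-3096 + 61794) = 58404/58698 = 58404*(1/58698) = 9734/9783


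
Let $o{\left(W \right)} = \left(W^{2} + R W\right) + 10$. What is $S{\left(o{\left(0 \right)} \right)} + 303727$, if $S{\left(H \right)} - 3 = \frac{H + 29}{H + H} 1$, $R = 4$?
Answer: $\frac{6074639}{20} \approx 3.0373 \cdot 10^{5}$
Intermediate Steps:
$o{\left(W \right)} = 10 + W^{2} + 4 W$ ($o{\left(W \right)} = \left(W^{2} + 4 W\right) + 10 = 10 + W^{2} + 4 W$)
$S{\left(H \right)} = 3 + \frac{29 + H}{2 H}$ ($S{\left(H \right)} = 3 + \frac{H + 29}{H + H} 1 = 3 + \frac{29 + H}{2 H} 1 = 3 + \frac{29 + H}{2 H}$)
$S{\left(o{\left(0 \right)} \right)} + 303727 = \frac{29 + 7 \left(10 + 0^{2} + 4 \cdot 0\right)}{2 \left(10 + 0^{2} + 4 \cdot 0\right)} + 303727 = \frac{29 + 7 \left(10 + 0 + 0\right)}{2 \left(10 + 0 + 0\right)} + 303727 = \frac{29 + 7 \cdot 10}{2 \cdot 10} + 303727 = \frac{1}{2} \cdot \frac{1}{10} \left(29 + 70\right) + 303727 = \frac{1}{2} \cdot \frac{1}{10} \cdot 99 + 303727 = \frac{99}{20} + 303727 = \frac{6074639}{20}$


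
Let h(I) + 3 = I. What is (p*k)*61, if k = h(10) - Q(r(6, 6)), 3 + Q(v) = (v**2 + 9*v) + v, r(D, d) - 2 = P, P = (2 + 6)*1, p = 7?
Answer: -81130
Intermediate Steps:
P = 8 (P = 8*1 = 8)
r(D, d) = 10 (r(D, d) = 2 + 8 = 10)
h(I) = -3 + I
Q(v) = -3 + v**2 + 10*v (Q(v) = -3 + ((v**2 + 9*v) + v) = -3 + (v**2 + 10*v) = -3 + v**2 + 10*v)
k = -190 (k = (-3 + 10) - (-3 + 10**2 + 10*10) = 7 - (-3 + 100 + 100) = 7 - 1*197 = 7 - 197 = -190)
(p*k)*61 = (7*(-190))*61 = -1330*61 = -81130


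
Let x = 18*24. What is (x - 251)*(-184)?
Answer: -33304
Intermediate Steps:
x = 432
(x - 251)*(-184) = (432 - 251)*(-184) = 181*(-184) = -33304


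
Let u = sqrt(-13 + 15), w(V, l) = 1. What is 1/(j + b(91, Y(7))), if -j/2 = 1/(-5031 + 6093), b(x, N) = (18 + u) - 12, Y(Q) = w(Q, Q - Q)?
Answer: 1691235/9580303 - 281961*sqrt(2)/9580303 ≈ 0.13491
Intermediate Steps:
u = sqrt(2) ≈ 1.4142
Y(Q) = 1
b(x, N) = 6 + sqrt(2) (b(x, N) = (18 + sqrt(2)) - 12 = 6 + sqrt(2))
j = -1/531 (j = -2/(-5031 + 6093) = -2/1062 = -2*1/1062 = -1/531 ≈ -0.0018832)
1/(j + b(91, Y(7))) = 1/(-1/531 + (6 + sqrt(2))) = 1/(3185/531 + sqrt(2))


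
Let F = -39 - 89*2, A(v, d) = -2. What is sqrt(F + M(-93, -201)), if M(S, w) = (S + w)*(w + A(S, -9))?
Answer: sqrt(59465) ≈ 243.85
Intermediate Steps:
F = -217 (F = -39 - 178 = -217)
M(S, w) = (-2 + w)*(S + w) (M(S, w) = (S + w)*(w - 2) = (S + w)*(-2 + w) = (-2 + w)*(S + w))
sqrt(F + M(-93, -201)) = sqrt(-217 + ((-201)**2 - 2*(-93) - 2*(-201) - 93*(-201))) = sqrt(-217 + (40401 + 186 + 402 + 18693)) = sqrt(-217 + 59682) = sqrt(59465)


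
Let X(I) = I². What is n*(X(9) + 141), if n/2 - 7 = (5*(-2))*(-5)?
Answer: 25308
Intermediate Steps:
n = 114 (n = 14 + 2*((5*(-2))*(-5)) = 14 + 2*(-10*(-5)) = 14 + 2*50 = 14 + 100 = 114)
n*(X(9) + 141) = 114*(9² + 141) = 114*(81 + 141) = 114*222 = 25308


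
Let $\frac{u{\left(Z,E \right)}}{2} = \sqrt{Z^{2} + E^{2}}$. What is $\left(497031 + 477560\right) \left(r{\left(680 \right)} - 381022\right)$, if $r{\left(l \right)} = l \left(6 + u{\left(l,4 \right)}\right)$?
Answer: $-367364280722 + 5301775040 \sqrt{28901} \approx 5.3395 \cdot 10^{11}$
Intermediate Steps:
$u{\left(Z,E \right)} = 2 \sqrt{E^{2} + Z^{2}}$ ($u{\left(Z,E \right)} = 2 \sqrt{Z^{2} + E^{2}} = 2 \sqrt{E^{2} + Z^{2}}$)
$r{\left(l \right)} = l \left(6 + 2 \sqrt{16 + l^{2}}\right)$ ($r{\left(l \right)} = l \left(6 + 2 \sqrt{4^{2} + l^{2}}\right) = l \left(6 + 2 \sqrt{16 + l^{2}}\right)$)
$\left(497031 + 477560\right) \left(r{\left(680 \right)} - 381022\right) = \left(497031 + 477560\right) \left(2 \cdot 680 \left(3 + \sqrt{16 + 680^{2}}\right) - 381022\right) = 974591 \left(2 \cdot 680 \left(3 + \sqrt{16 + 462400}\right) - 381022\right) = 974591 \left(2 \cdot 680 \left(3 + \sqrt{462416}\right) - 381022\right) = 974591 \left(2 \cdot 680 \left(3 + 4 \sqrt{28901}\right) - 381022\right) = 974591 \left(\left(4080 + 5440 \sqrt{28901}\right) - 381022\right) = 974591 \left(-376942 + 5440 \sqrt{28901}\right) = -367364280722 + 5301775040 \sqrt{28901}$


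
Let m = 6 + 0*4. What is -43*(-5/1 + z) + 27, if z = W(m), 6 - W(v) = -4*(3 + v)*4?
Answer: -6208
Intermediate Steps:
m = 6 (m = 6 + 0 = 6)
W(v) = 54 + 16*v (W(v) = 6 - (-4)*(3 + v)*4 = 6 - (-4)*(12 + 4*v) = 6 - (-48 - 16*v) = 6 + (48 + 16*v) = 54 + 16*v)
z = 150 (z = 54 + 16*6 = 54 + 96 = 150)
-43*(-5/1 + z) + 27 = -43*(-5/1 + 150) + 27 = -43*(-5*1 + 150) + 27 = -43*(-5 + 150) + 27 = -43*145 + 27 = -6235 + 27 = -6208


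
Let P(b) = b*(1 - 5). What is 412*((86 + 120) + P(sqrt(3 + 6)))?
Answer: 79928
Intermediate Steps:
P(b) = -4*b (P(b) = b*(-4) = -4*b)
412*((86 + 120) + P(sqrt(3 + 6))) = 412*((86 + 120) - 4*sqrt(3 + 6)) = 412*(206 - 4*sqrt(9)) = 412*(206 - 4*3) = 412*(206 - 12) = 412*194 = 79928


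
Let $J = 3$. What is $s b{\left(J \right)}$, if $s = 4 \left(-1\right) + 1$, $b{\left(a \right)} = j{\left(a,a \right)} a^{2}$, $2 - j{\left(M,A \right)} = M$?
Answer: $27$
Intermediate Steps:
$j{\left(M,A \right)} = 2 - M$
$b{\left(a \right)} = a^{2} \left(2 - a\right)$ ($b{\left(a \right)} = \left(2 - a\right) a^{2} = a^{2} \left(2 - a\right)$)
$s = -3$ ($s = -4 + 1 = -3$)
$s b{\left(J \right)} = - 3 \cdot 3^{2} \left(2 - 3\right) = - 3 \cdot 9 \left(2 - 3\right) = - 3 \cdot 9 \left(-1\right) = \left(-3\right) \left(-9\right) = 27$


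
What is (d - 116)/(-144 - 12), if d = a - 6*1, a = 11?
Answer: 37/52 ≈ 0.71154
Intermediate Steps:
d = 5 (d = 11 - 6*1 = 11 - 6 = 5)
(d - 116)/(-144 - 12) = (5 - 116)/(-144 - 12) = -111/(-156) = -111*(-1/156) = 37/52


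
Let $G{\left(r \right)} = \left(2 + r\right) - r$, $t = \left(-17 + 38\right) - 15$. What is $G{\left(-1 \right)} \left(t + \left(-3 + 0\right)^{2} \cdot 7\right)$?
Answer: $138$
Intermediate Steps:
$t = 6$ ($t = 21 - 15 = 6$)
$G{\left(r \right)} = 2$
$G{\left(-1 \right)} \left(t + \left(-3 + 0\right)^{2} \cdot 7\right) = 2 \left(6 + \left(-3 + 0\right)^{2} \cdot 7\right) = 2 \left(6 + \left(-3\right)^{2} \cdot 7\right) = 2 \left(6 + 9 \cdot 7\right) = 2 \left(6 + 63\right) = 2 \cdot 69 = 138$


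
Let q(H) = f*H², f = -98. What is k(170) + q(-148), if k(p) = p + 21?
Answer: -2146401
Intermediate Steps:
k(p) = 21 + p
q(H) = -98*H²
k(170) + q(-148) = (21 + 170) - 98*(-148)² = 191 - 98*21904 = 191 - 2146592 = -2146401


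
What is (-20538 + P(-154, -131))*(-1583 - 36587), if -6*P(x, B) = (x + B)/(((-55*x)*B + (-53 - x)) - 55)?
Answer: 45778695217585/58396 ≈ 7.8394e+8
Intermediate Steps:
P(x, B) = -(B + x)/(6*(-108 - x - 55*B*x)) (P(x, B) = -(x + B)/(6*(((-55*x)*B + (-53 - x)) - 55)) = -(B + x)/(6*((-55*B*x + (-53 - x)) - 55)) = -(B + x)/(6*((-53 - x - 55*B*x) - 55)) = -(B + x)/(6*(-108 - x - 55*B*x)))
(-20538 + P(-154, -131))*(-1583 - 36587) = (-20538 + (-131 - 154)/(6*(108 - 154 + 55*(-131)*(-154))))*(-1583 - 36587) = (-20538 + (1/6)*(-285)/(108 - 154 + 1109570))*(-38170) = (-20538 + (1/6)*(-285)/1109524)*(-38170) = (-20538 + (1/6)*(1/1109524)*(-285))*(-38170) = (-20538 - 5/116792)*(-38170) = -2398674101/116792*(-38170) = 45778695217585/58396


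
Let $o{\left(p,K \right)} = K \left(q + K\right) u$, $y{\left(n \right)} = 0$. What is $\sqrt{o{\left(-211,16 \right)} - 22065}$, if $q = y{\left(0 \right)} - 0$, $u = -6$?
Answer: $i \sqrt{23601} \approx 153.63 i$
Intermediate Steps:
$q = 0$ ($q = 0 - 0 = 0 + 0 = 0$)
$o{\left(p,K \right)} = - 6 K^{2}$ ($o{\left(p,K \right)} = K \left(0 + K\right) \left(-6\right) = K K \left(-6\right) = K^{2} \left(-6\right) = - 6 K^{2}$)
$\sqrt{o{\left(-211,16 \right)} - 22065} = \sqrt{- 6 \cdot 16^{2} - 22065} = \sqrt{\left(-6\right) 256 - 22065} = \sqrt{-1536 - 22065} = \sqrt{-23601} = i \sqrt{23601}$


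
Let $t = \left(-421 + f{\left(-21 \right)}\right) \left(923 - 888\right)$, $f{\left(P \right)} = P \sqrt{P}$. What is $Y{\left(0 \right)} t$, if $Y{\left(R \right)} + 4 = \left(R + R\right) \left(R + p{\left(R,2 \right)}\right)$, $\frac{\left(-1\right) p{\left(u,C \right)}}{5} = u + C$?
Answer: $58940 + 2940 i \sqrt{21} \approx 58940.0 + 13473.0 i$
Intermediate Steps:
$p{\left(u,C \right)} = - 5 C - 5 u$ ($p{\left(u,C \right)} = - 5 \left(u + C\right) = - 5 \left(C + u\right) = - 5 C - 5 u$)
$Y{\left(R \right)} = -4 + 2 R \left(-10 - 4 R\right)$ ($Y{\left(R \right)} = -4 + \left(R + R\right) \left(R - \left(10 + 5 R\right)\right) = -4 + 2 R \left(R - \left(10 + 5 R\right)\right) = -4 + 2 R \left(-10 - 4 R\right)$)
$f{\left(P \right)} = P^{\frac{3}{2}}$
$t = -14735 - 735 i \sqrt{21}$ ($t = \left(-421 + \left(-21\right)^{\frac{3}{2}}\right) \left(923 - 888\right) = \left(-421 - 21 i \sqrt{21}\right) 35 = -14735 - 735 i \sqrt{21} \approx -14735.0 - 3368.2 i$)
$Y{\left(0 \right)} t = \left(-4 - 0 - 8 \cdot 0^{2}\right) \left(-14735 - 735 i \sqrt{21}\right) = \left(-4 + 0 - 0\right) \left(-14735 - 735 i \sqrt{21}\right) = \left(-4 + 0 + 0\right) \left(-14735 - 735 i \sqrt{21}\right) = - 4 \left(-14735 - 735 i \sqrt{21}\right) = 58940 + 2940 i \sqrt{21}$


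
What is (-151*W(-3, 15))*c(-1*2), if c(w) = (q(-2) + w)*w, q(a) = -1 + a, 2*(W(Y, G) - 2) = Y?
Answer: -755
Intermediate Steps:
W(Y, G) = 2 + Y/2
c(w) = w*(-3 + w) (c(w) = ((-1 - 2) + w)*w = (-3 + w)*w = w*(-3 + w))
(-151*W(-3, 15))*c(-1*2) = (-151*(2 + (1/2)*(-3)))*((-1*2)*(-3 - 1*2)) = (-151*(2 - 3/2))*(-2*(-3 - 2)) = (-151*1/2)*(-2*(-5)) = -151/2*10 = -755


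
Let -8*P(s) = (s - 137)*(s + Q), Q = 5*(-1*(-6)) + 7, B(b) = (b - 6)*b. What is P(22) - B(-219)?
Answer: -387415/8 ≈ -48427.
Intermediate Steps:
B(b) = b*(-6 + b) (B(b) = (-6 + b)*b = b*(-6 + b))
Q = 37 (Q = 5*6 + 7 = 30 + 7 = 37)
P(s) = -(-137 + s)*(37 + s)/8 (P(s) = -(s - 137)*(s + 37)/8 = -(-137 + s)*(37 + s)/8)
P(22) - B(-219) = (5069/8 - ⅛*22² + (25/2)*22) - (-219)*(-6 - 219) = (5069/8 - ⅛*484 + 275) - (-219)*(-225) = (5069/8 - 121/2 + 275) - 1*49275 = 6785/8 - 49275 = -387415/8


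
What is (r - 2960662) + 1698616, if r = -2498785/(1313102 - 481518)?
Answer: -1049499759649/831584 ≈ -1.2620e+6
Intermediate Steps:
r = -2498785/831584 ≈ -3.0048
(r - 2960662) + 1698616 = (-2498785/831584 - 2960662) + 1698616 = -2462041647393/831584 + 1698616 = -1049499759649/831584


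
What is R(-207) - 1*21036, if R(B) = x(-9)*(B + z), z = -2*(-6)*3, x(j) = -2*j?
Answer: -24114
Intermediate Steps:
z = 36 (z = 12*3 = 36)
R(B) = 648 + 18*B (R(B) = (-2*(-9))*(B + 36) = 18*(36 + B) = 648 + 18*B)
R(-207) - 1*21036 = (648 + 18*(-207)) - 1*21036 = (648 - 3726) - 21036 = -3078 - 21036 = -24114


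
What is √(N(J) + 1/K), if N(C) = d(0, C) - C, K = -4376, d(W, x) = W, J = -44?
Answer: √210642042/2188 ≈ 6.6332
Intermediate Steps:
N(C) = -C (N(C) = 0 - C = -C)
√(N(J) + 1/K) = √(-1*(-44) + 1/(-4376)) = √(44 - 1/4376) = √(192543/4376) = √210642042/2188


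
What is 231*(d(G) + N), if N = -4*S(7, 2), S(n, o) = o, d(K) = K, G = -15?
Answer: -5313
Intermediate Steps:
N = -8 (N = -4*2 = -8)
231*(d(G) + N) = 231*(-15 - 8) = 231*(-23) = -5313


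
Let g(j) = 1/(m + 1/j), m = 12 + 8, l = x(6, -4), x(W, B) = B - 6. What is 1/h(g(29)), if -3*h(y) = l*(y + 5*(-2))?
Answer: -581/19270 ≈ -0.030151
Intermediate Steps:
x(W, B) = -6 + B
l = -10 (l = -6 - 4 = -10)
m = 20
g(j) = 1/(20 + 1/j)
h(y) = -100/3 + 10*y/3 (h(y) = -(-10)*(y + 5*(-2))/3 = -(-10)*(y - 10)/3 = -(-10)*(-10 + y)/3 = -(100 - 10*y)/3 = -100/3 + 10*y/3)
1/h(g(29)) = 1/(-100/3 + 10*(29/(1 + 20*29))/3) = 1/(-100/3 + 10*(29/(1 + 580))/3) = 1/(-100/3 + 10*(29/581)/3) = 1/(-100/3 + 10*(29*(1/581))/3) = 1/(-100/3 + (10/3)*(29/581)) = 1/(-100/3 + 290/1743) = 1/(-19270/581) = -581/19270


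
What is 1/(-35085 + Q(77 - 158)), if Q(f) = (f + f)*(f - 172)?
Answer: 1/5901 ≈ 0.00016946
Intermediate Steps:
Q(f) = 2*f*(-172 + f) (Q(f) = (2*f)*(-172 + f) = 2*f*(-172 + f))
1/(-35085 + Q(77 - 158)) = 1/(-35085 + 2*(77 - 158)*(-172 + (77 - 158))) = 1/(-35085 + 2*(-81)*(-172 - 81)) = 1/(-35085 + 2*(-81)*(-253)) = 1/(-35085 + 40986) = 1/5901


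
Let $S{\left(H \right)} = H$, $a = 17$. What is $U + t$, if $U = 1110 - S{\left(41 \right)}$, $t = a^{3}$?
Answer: $5982$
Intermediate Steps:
$t = 4913$ ($t = 17^{3} = 4913$)
$U = 1069$ ($U = 1110 - 41 = 1069$)
$U + t = 1069 + 4913 = 5982$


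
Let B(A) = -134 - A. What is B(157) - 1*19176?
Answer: -19467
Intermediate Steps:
B(157) - 1*19176 = (-134 - 1*157) - 1*19176 = (-134 - 157) - 19176 = -291 - 19176 = -19467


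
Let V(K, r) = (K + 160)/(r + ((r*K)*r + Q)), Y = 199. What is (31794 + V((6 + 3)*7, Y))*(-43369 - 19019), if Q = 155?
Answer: -1649807602318716/831739 ≈ -1.9836e+9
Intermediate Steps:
V(K, r) = (160 + K)/(155 + r + K*r²) (V(K, r) = (K + 160)/(r + ((r*K)*r + 155)) = (160 + K)/(r + ((K*r)*r + 155)) = (160 + K)/(r + (K*r² + 155)) = (160 + K)/(r + (155 + K*r²)) = (160 + K)/(155 + r + K*r²))
(31794 + V((6 + 3)*7, Y))*(-43369 - 19019) = (31794 + (160 + (6 + 3)*7)/(155 + 199 + ((6 + 3)*7)*199²))*(-43369 - 19019) = (31794 + (160 + 9*7)/(155 + 199 + (9*7)*39601))*(-62388) = (31794 + (160 + 63)/(155 + 199 + 63*39601))*(-62388) = (31794 + 223/(155 + 199 + 2494863))*(-62388) = (31794 + 223/2495217)*(-62388) = (79332929521/2495217)*(-62388) = -1649807602318716/831739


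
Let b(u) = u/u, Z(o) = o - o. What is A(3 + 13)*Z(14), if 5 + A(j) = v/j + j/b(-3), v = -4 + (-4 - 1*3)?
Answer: 0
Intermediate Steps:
v = -11 (v = -4 + (-4 - 3) = -4 - 7 = -11)
Z(o) = 0
b(u) = 1
A(j) = -5 + j - 11/j (A(j) = -5 + (-11/j + j/1) = -5 + (-11/j + j*1) = -5 + (-11/j + j) = -5 + (j - 11/j) = -5 + j - 11/j)
A(3 + 13)*Z(14) = (-5 + (3 + 13) - 11/(3 + 13))*0 = (-5 + 16 - 11/16)*0 = (165/16)*0 = 0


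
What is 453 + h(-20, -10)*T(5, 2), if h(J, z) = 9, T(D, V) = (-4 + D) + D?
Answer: 507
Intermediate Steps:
T(D, V) = -4 + 2*D
453 + h(-20, -10)*T(5, 2) = 453 + 9*(-4 + 2*5) = 453 + 9*(-4 + 10) = 453 + 9*6 = 453 + 54 = 507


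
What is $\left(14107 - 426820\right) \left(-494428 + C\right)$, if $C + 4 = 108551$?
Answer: $159258105153$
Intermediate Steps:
$C = 108547$ ($C = -4 + 108551 = 108547$)
$\left(14107 - 426820\right) \left(-494428 + C\right) = \left(14107 - 426820\right) \left(-494428 + 108547\right) = \left(-412713\right) \left(-385881\right) = 159258105153$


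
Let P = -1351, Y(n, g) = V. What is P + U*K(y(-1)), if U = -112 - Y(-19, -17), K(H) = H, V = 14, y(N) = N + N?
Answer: -1099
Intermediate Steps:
y(N) = 2*N
Y(n, g) = 14
U = -126 (U = -112 - 1*14 = -112 - 14 = -126)
P + U*K(y(-1)) = -1351 - 252*(-1) = -1351 - 126*(-2) = -1351 + 252 = -1099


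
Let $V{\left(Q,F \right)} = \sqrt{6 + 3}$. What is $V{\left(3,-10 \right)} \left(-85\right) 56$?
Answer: $-14280$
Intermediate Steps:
$V{\left(Q,F \right)} = 3$ ($V{\left(Q,F \right)} = \sqrt{9} = 3$)
$V{\left(3,-10 \right)} \left(-85\right) 56 = 3 \left(-85\right) 56 = \left(-255\right) 56 = -14280$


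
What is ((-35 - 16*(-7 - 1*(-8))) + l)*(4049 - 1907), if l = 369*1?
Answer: 681156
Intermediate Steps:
l = 369
((-35 - 16*(-7 - 1*(-8))) + l)*(4049 - 1907) = ((-35 - 16*(-7 - 1*(-8))) + 369)*(4049 - 1907) = ((-35 - 16*(-7 + 8)) + 369)*2142 = ((-35 - 16*1) + 369)*2142 = ((-35 - 16) + 369)*2142 = (-51 + 369)*2142 = 318*2142 = 681156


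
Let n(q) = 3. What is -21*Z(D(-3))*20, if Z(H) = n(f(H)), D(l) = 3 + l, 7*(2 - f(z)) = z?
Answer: -1260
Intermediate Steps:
f(z) = 2 - z/7
Z(H) = 3
-21*Z(D(-3))*20 = -21*3*20 = -63*20 = -1260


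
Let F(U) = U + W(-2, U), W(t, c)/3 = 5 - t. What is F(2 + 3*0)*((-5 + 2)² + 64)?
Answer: 1679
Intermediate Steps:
W(t, c) = 15 - 3*t (W(t, c) = 3*(5 - t) = 15 - 3*t)
F(U) = 21 + U (F(U) = U + (15 - 3*(-2)) = U + (15 + 6) = U + 21 = 21 + U)
F(2 + 3*0)*((-5 + 2)² + 64) = (21 + (2 + 3*0))*((-5 + 2)² + 64) = (21 + (2 + 0))*((-3)² + 64) = (21 + 2)*(9 + 64) = 23*73 = 1679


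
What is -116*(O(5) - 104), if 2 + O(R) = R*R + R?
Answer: 8816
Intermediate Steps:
O(R) = -2 + R + R² (O(R) = -2 + (R*R + R) = -2 + (R² + R) = -2 + (R + R²) = -2 + R + R²)
-116*(O(5) - 104) = -116*((-2 + 5 + 5²) - 104) = -116*((-2 + 5 + 25) - 104) = -116*(28 - 104) = -116*(-76) = 8816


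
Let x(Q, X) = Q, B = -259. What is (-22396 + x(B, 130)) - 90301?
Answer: -112956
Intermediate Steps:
(-22396 + x(B, 130)) - 90301 = (-22396 - 259) - 90301 = -22655 - 90301 = -112956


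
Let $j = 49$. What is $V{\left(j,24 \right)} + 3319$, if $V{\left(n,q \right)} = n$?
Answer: $3368$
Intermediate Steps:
$V{\left(j,24 \right)} + 3319 = 49 + 3319 = 3368$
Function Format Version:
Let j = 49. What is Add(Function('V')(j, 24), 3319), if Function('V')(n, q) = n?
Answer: 3368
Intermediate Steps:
Add(Function('V')(j, 24), 3319) = Add(49, 3319) = 3368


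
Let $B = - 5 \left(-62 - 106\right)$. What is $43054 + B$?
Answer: $43894$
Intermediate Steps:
$B = 840$ ($B = \left(-5\right) \left(-168\right) = 840$)
$43054 + B = 43054 + 840 = 43894$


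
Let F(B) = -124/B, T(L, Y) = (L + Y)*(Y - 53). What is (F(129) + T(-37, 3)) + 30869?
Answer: 4201277/129 ≈ 32568.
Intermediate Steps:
T(L, Y) = (-53 + Y)*(L + Y) (T(L, Y) = (L + Y)*(-53 + Y) = (-53 + Y)*(L + Y))
(F(129) + T(-37, 3)) + 30869 = (-124/129 + (3² - 53*(-37) - 53*3 - 37*3)) + 30869 = (-124*1/129 + (9 + 1961 - 159 - 111)) + 30869 = (-124/129 + 1700) + 30869 = 219176/129 + 30869 = 4201277/129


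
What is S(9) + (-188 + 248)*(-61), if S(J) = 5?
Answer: -3655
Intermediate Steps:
S(9) + (-188 + 248)*(-61) = 5 + (-188 + 248)*(-61) = 5 + 60*(-61) = 5 - 3660 = -3655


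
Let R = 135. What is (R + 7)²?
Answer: 20164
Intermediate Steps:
(R + 7)² = (135 + 7)² = 142² = 20164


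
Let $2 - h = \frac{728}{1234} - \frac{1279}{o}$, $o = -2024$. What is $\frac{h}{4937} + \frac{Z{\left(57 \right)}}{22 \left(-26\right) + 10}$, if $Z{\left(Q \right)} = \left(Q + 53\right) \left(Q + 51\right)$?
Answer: $- \frac{36621995612143}{1732467591976} \approx -21.139$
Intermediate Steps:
$h = \frac{971737}{1248808}$ ($h = 2 - \left(\frac{728}{1234} - \frac{1279}{-2024}\right) = 2 - \left(728 \cdot \frac{1}{1234} - - \frac{1279}{2024}\right) = 2 - \left(\frac{364}{617} + \frac{1279}{2024}\right) = 2 - \frac{1525879}{1248808} = \frac{971737}{1248808} \approx 0.77813$)
$Z{\left(Q \right)} = \left(51 + Q\right) \left(53 + Q\right)$ ($Z{\left(Q \right)} = \left(53 + Q\right) \left(51 + Q\right) = \left(51 + Q\right) \left(53 + Q\right)$)
$\frac{h}{4937} + \frac{Z{\left(57 \right)}}{22 \left(-26\right) + 10} = \frac{971737}{1248808 \cdot 4937} + \frac{2703 + 57^{2} + 104 \cdot 57}{22 \left(-26\right) + 10} = \frac{971737}{1248808} \cdot \frac{1}{4937} + \frac{2703 + 3249 + 5928}{-572 + 10} = \frac{971737}{6165365096} + \frac{11880}{-562} = \frac{971737}{6165365096} + 11880 \left(- \frac{1}{562}\right) = \frac{971737}{6165365096} - \frac{5940}{281} = - \frac{36621995612143}{1732467591976}$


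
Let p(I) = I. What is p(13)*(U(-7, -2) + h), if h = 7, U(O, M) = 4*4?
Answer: 299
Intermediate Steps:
U(O, M) = 16
p(13)*(U(-7, -2) + h) = 13*(16 + 7) = 13*23 = 299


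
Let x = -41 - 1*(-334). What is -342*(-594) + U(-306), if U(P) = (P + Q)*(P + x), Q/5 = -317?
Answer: 227731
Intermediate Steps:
Q = -1585 (Q = 5*(-317) = -1585)
x = 293 (x = -41 + 334 = 293)
U(P) = (-1585 + P)*(293 + P) (U(P) = (P - 1585)*(P + 293) = (-1585 + P)*(293 + P))
-342*(-594) + U(-306) = -342*(-594) + (-464405 + (-306)**2 - 1292*(-306)) = 203148 + (-464405 + 93636 + 395352) = 203148 + 24583 = 227731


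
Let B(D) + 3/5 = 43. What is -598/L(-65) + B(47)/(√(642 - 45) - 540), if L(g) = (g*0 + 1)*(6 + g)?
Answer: 57556310/5723059 - 212*√597/1455015 ≈ 10.053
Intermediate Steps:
L(g) = 6 + g (L(g) = (0 + 1)*(6 + g) = 1*(6 + g) = 6 + g)
B(D) = 212/5 (B(D) = -⅗ + 43 = 212/5)
-598/L(-65) + B(47)/(√(642 - 45) - 540) = -598/(6 - 65) + 212/(5*(√(642 - 45) - 540)) = -598/(-59) + 212/(5*(√597 - 540)) = -598*(-1/59) + 212/(5*(-540 + √597)) = 598/59 + 212/(5*(-540 + √597))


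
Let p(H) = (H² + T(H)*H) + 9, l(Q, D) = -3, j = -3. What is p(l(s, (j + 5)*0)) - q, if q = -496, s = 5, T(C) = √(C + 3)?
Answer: 514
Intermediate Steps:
T(C) = √(3 + C)
p(H) = 9 + H² + H*√(3 + H) (p(H) = (H² + √(3 + H)*H) + 9 = (H² + H*√(3 + H)) + 9 = 9 + H² + H*√(3 + H))
p(l(s, (j + 5)*0)) - q = (9 + (-3)² - 3*√(3 - 3)) - 1*(-496) = (9 + 9 - 3*√0) + 496 = (9 + 9 - 3*0) + 496 = (9 + 9 + 0) + 496 = 18 + 496 = 514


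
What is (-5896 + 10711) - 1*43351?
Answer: -38536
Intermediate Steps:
(-5896 + 10711) - 1*43351 = 4815 - 43351 = -38536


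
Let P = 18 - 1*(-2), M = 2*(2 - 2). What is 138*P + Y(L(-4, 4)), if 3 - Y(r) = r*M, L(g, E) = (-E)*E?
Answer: 2763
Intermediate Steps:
M = 0 (M = 2*0 = 0)
L(g, E) = -E²
P = 20 (P = 18 + 2 = 20)
Y(r) = 3 (Y(r) = 3 - r*0 = 3 - 1*0 = 3 + 0 = 3)
138*P + Y(L(-4, 4)) = 138*20 + 3 = 2760 + 3 = 2763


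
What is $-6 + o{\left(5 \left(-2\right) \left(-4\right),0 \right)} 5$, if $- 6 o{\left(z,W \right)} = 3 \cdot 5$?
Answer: $- \frac{37}{2} \approx -18.5$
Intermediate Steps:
$o{\left(z,W \right)} = - \frac{5}{2}$ ($o{\left(z,W \right)} = - \frac{3 \cdot 5}{6} = \left(- \frac{1}{6}\right) 15 = - \frac{5}{2}$)
$-6 + o{\left(5 \left(-2\right) \left(-4\right),0 \right)} 5 = -6 - \frac{25}{2} = - \frac{37}{2}$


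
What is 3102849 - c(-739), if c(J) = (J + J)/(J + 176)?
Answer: 1746902509/563 ≈ 3.1028e+6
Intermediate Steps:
c(J) = 2*J/(176 + J) (c(J) = (2*J)/(176 + J) = 2*J/(176 + J))
3102849 - c(-739) = 3102849 - 2*(-739)/(176 - 739) = 3102849 - 2*(-739)/(-563) = 3102849 - 2*(-739)*(-1)/563 = 3102849 - 1*1478/563 = 3102849 - 1478/563 = 1746902509/563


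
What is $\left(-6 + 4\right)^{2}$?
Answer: $4$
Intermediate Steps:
$\left(-6 + 4\right)^{2} = \left(-2\right)^{2} = 4$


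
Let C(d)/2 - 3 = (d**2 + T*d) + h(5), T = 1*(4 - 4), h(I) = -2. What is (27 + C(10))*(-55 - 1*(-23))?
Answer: -7328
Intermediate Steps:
T = 0 (T = 1*0 = 0)
C(d) = 2 + 2*d**2 (C(d) = 6 + 2*((d**2 + 0*d) - 2) = 6 + 2*((d**2 + 0) - 2) = 6 + 2*(d**2 - 2) = 6 + 2*(-2 + d**2) = 6 + (-4 + 2*d**2) = 2 + 2*d**2)
(27 + C(10))*(-55 - 1*(-23)) = (27 + (2 + 2*10**2))*(-55 - 1*(-23)) = (27 + (2 + 2*100))*(-55 + 23) = (27 + (2 + 200))*(-32) = (27 + 202)*(-32) = 229*(-32) = -7328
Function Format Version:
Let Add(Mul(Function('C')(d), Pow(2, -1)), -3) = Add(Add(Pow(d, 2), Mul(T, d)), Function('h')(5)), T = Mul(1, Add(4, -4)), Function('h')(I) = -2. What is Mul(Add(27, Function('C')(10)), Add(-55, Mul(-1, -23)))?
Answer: -7328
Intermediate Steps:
T = 0 (T = Mul(1, 0) = 0)
Function('C')(d) = Add(2, Mul(2, Pow(d, 2))) (Function('C')(d) = Add(6, Mul(2, Add(Add(Pow(d, 2), Mul(0, d)), -2))) = Add(6, Mul(2, Add(Add(Pow(d, 2), 0), -2))) = Add(6, Mul(2, Add(Pow(d, 2), -2))) = Add(6, Mul(2, Add(-2, Pow(d, 2)))) = Add(6, Add(-4, Mul(2, Pow(d, 2)))) = Add(2, Mul(2, Pow(d, 2))))
Mul(Add(27, Function('C')(10)), Add(-55, Mul(-1, -23))) = Mul(Add(27, Add(2, Mul(2, Pow(10, 2)))), Add(-55, Mul(-1, -23))) = Mul(Add(27, Add(2, Mul(2, 100))), Add(-55, 23)) = Mul(Add(27, Add(2, 200)), -32) = Mul(Add(27, 202), -32) = Mul(229, -32) = -7328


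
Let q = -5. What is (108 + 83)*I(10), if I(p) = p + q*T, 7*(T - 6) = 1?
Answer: -27695/7 ≈ -3956.4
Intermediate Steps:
T = 43/7 (T = 6 + (⅐)*1 = 6 + ⅐ = 43/7 ≈ 6.1429)
I(p) = -215/7 + p (I(p) = p - 5*43/7 = p - 215/7 = -215/7 + p)
(108 + 83)*I(10) = (108 + 83)*(-215/7 + 10) = 191*(-145/7) = -27695/7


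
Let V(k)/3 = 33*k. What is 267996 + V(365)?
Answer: 304131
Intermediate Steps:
V(k) = 99*k (V(k) = 3*(33*k) = 99*k)
267996 + V(365) = 267996 + 99*365 = 267996 + 36135 = 304131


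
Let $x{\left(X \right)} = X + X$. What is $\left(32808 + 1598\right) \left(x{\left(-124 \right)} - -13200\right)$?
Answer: $445626512$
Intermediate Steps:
$x{\left(X \right)} = 2 X$
$\left(32808 + 1598\right) \left(x{\left(-124 \right)} - -13200\right) = \left(32808 + 1598\right) \left(2 \left(-124\right) - -13200\right) = 34406 \left(-248 + 13200\right) = 34406 \cdot 12952 = 445626512$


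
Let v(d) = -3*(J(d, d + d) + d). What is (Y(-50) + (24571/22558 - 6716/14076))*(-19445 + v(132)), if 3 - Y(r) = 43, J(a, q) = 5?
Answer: 79390321304/101511 ≈ 7.8209e+5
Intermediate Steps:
Y(r) = -40 (Y(r) = 3 - 1*43 = 3 - 43 = -40)
v(d) = -15 - 3*d (v(d) = -3*(5 + d) = -15 - 3*d)
(Y(-50) + (24571/22558 - 6716/14076))*(-19445 + v(132)) = (-40 + (24571/22558 - 6716/14076))*(-19445 + (-15 - 3*132)) = (-40 + (24571*(1/22558) - 6716*1/14076))*(-19445 + (-15 - 396)) = (-40 + (24571/22558 - 73/153))*(-19445 - 411) = (-40 + 2112629/3451374)*(-19856) = -135942331/3451374*(-19856) = 79390321304/101511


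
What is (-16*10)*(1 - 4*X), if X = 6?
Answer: 3680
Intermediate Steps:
(-16*10)*(1 - 4*X) = (-16*10)*(1 - 4*6) = -160*(1 - 24) = -160*(-23) = 3680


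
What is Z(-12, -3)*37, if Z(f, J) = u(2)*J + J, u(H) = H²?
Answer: -555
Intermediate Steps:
Z(f, J) = 5*J (Z(f, J) = 2²*J + J = 4*J + J = 5*J)
Z(-12, -3)*37 = (5*(-3))*37 = -15*37 = -555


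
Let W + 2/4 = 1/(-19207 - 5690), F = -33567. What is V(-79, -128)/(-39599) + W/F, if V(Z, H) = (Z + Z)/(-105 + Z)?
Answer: -20666817275/3044609470657692 ≈ -6.7880e-6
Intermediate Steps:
V(Z, H) = 2*Z/(-105 + Z) (V(Z, H) = (2*Z)/(-105 + Z) = 2*Z/(-105 + Z))
W = -24899/49794 (W = -1/2 + 1/(-19207 - 5690) = -1/2 + 1/(-24897) = -1/2 - 1/24897 = -24899/49794 ≈ -0.50004)
V(-79, -128)/(-39599) + W/F = (2*(-79)/(-105 - 79))/(-39599) - 24899/49794/(-33567) = (2*(-79)/(-184))*(-1/39599) - 24899/49794*(-1/33567) = (2*(-79)*(-1/184))*(-1/39599) + 24899/1671435198 = (79/92)*(-1/39599) + 24899/1671435198 = -79/3643108 + 24899/1671435198 = -20666817275/3044609470657692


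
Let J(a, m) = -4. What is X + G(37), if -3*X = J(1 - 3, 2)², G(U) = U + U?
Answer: 206/3 ≈ 68.667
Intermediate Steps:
G(U) = 2*U
X = -16/3 (X = -⅓*(-4)² = -⅓*16 = -16/3 ≈ -5.3333)
X + G(37) = -16/3 + 2*37 = -16/3 + 74 = 206/3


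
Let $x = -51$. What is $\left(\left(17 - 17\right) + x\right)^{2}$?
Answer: $2601$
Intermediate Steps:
$\left(\left(17 - 17\right) + x\right)^{2} = \left(\left(17 - 17\right) - 51\right)^{2} = \left(0 - 51\right)^{2} = \left(-51\right)^{2} = 2601$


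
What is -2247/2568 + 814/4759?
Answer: -26801/38072 ≈ -0.70396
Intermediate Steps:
-2247/2568 + 814/4759 = -2247*1/2568 + 814*(1/4759) = -7/8 + 814/4759 = -26801/38072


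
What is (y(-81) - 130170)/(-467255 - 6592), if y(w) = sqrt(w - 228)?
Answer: 43390/157949 - I*sqrt(309)/473847 ≈ 0.27471 - 3.7097e-5*I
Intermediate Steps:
y(w) = sqrt(-228 + w)
(y(-81) - 130170)/(-467255 - 6592) = (sqrt(-228 - 81) - 130170)/(-467255 - 6592) = (sqrt(-309) - 130170)/(-473847) = (I*sqrt(309) - 130170)*(-1/473847) = (-130170 + I*sqrt(309))*(-1/473847) = 43390/157949 - I*sqrt(309)/473847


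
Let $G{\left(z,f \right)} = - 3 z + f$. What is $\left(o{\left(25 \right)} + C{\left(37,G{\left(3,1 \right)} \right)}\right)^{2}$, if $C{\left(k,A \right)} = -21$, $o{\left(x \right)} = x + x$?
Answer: $841$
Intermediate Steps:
$G{\left(z,f \right)} = f - 3 z$
$o{\left(x \right)} = 2 x$
$\left(o{\left(25 \right)} + C{\left(37,G{\left(3,1 \right)} \right)}\right)^{2} = \left(2 \cdot 25 - 21\right)^{2} = \left(50 - 21\right)^{2} = 29^{2} = 841$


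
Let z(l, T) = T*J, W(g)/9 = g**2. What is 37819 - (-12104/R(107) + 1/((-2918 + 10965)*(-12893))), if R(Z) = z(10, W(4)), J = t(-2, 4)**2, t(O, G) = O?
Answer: 282664824740123/7469997912 ≈ 37840.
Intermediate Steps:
W(g) = 9*g**2
J = 4 (J = (-2)**2 = 4)
z(l, T) = 4*T (z(l, T) = T*4 = 4*T)
R(Z) = 576 (R(Z) = 4*(9*4**2) = 4*(9*16) = 4*144 = 576)
37819 - (-12104/R(107) + 1/((-2918 + 10965)*(-12893))) = 37819 - (-12104/576 + 1/((-2918 + 10965)*(-12893))) = 37819 - (-12104*1/576 - 1/12893/8047) = 37819 - (-1513/72 + (1/8047)*(-1/12893)) = 37819 - (-1513/72 - 1/103749971) = 37819 - 1*(-156973706195/7469997912) = 37819 + 156973706195/7469997912 = 282664824740123/7469997912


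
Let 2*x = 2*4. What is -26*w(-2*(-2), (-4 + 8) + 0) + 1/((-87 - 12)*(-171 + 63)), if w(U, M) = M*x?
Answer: -4447871/10692 ≈ -416.00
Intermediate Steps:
x = 4 (x = (2*4)/2 = (½)*8 = 4)
w(U, M) = 4*M (w(U, M) = M*4 = 4*M)
-26*w(-2*(-2), (-4 + 8) + 0) + 1/((-87 - 12)*(-171 + 63)) = -104*((-4 + 8) + 0) + 1/((-87 - 12)*(-171 + 63)) = -104*(4 + 0) + 1/(-99*(-108)) = -104*4 + 1/10692 = -26*16 + 1/10692 = -416 + 1/10692 = -4447871/10692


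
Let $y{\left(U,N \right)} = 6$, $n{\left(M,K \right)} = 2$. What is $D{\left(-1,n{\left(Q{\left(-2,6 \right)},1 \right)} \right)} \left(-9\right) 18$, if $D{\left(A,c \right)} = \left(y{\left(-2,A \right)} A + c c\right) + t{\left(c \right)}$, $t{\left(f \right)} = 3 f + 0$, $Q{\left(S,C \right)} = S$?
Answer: $-648$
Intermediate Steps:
$t{\left(f \right)} = 3 f$
$D{\left(A,c \right)} = c^{2} + 3 c + 6 A$ ($D{\left(A,c \right)} = \left(6 A + c c\right) + 3 c = \left(6 A + c^{2}\right) + 3 c = \left(c^{2} + 6 A\right) + 3 c = c^{2} + 3 c + 6 A$)
$D{\left(-1,n{\left(Q{\left(-2,6 \right)},1 \right)} \right)} \left(-9\right) 18 = \left(2^{2} + 3 \cdot 2 + 6 \left(-1\right)\right) \left(-9\right) 18 = \left(4 + 6 - 6\right) \left(-9\right) 18 = 4 \left(-9\right) 18 = \left(-36\right) 18 = -648$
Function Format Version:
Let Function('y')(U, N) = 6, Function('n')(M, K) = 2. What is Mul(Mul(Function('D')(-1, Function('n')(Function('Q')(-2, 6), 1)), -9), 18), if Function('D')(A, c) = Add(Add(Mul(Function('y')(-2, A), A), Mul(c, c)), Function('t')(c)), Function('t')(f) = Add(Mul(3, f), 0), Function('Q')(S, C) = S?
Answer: -648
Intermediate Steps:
Function('t')(f) = Mul(3, f)
Function('D')(A, c) = Add(Pow(c, 2), Mul(3, c), Mul(6, A)) (Function('D')(A, c) = Add(Add(Mul(6, A), Mul(c, c)), Mul(3, c)) = Add(Add(Mul(6, A), Pow(c, 2)), Mul(3, c)) = Add(Add(Pow(c, 2), Mul(6, A)), Mul(3, c)) = Add(Pow(c, 2), Mul(3, c), Mul(6, A)))
Mul(Mul(Function('D')(-1, Function('n')(Function('Q')(-2, 6), 1)), -9), 18) = Mul(Mul(Add(Pow(2, 2), Mul(3, 2), Mul(6, -1)), -9), 18) = Mul(Mul(Add(4, 6, -6), -9), 18) = Mul(Mul(4, -9), 18) = Mul(-36, 18) = -648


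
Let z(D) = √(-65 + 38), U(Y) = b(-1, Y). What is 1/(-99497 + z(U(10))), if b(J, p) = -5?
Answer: -99497/9899653036 - 3*I*√3/9899653036 ≈ -1.0051e-5 - 5.2488e-10*I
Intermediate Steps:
U(Y) = -5
z(D) = 3*I*√3 (z(D) = √(-27) = 3*I*√3)
1/(-99497 + z(U(10))) = 1/(-99497 + 3*I*√3)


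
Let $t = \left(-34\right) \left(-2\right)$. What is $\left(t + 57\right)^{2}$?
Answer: $15625$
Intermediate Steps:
$t = 68$
$\left(t + 57\right)^{2} = \left(68 + 57\right)^{2} = 125^{2} = 15625$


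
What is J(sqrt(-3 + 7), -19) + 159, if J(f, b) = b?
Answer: 140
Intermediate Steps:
J(sqrt(-3 + 7), -19) + 159 = -19 + 159 = 140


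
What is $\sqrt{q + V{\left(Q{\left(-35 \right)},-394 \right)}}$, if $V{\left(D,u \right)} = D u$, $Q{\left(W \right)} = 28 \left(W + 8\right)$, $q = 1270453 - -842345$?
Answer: $\sqrt{2410662} \approx 1552.6$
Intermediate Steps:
$q = 2112798$ ($q = 1270453 + 842345 = 2112798$)
$Q{\left(W \right)} = 224 + 28 W$ ($Q{\left(W \right)} = 28 \left(8 + W\right) = 224 + 28 W$)
$\sqrt{q + V{\left(Q{\left(-35 \right)},-394 \right)}} = \sqrt{2112798 + \left(224 + 28 \left(-35\right)\right) \left(-394\right)} = \sqrt{2112798 + \left(224 - 980\right) \left(-394\right)} = \sqrt{2112798 - -297864} = \sqrt{2112798 + 297864} = \sqrt{2410662}$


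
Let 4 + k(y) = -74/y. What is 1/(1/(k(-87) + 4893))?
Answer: 425417/87 ≈ 4889.9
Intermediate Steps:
k(y) = -4 - 74/y
1/(1/(k(-87) + 4893)) = 1/(1/((-4 - 74/(-87)) + 4893)) = 1/(1/((-4 - 74*(-1/87)) + 4893)) = 1/(1/((-4 + 74/87) + 4893)) = 1/(1/(-274/87 + 4893)) = 1/(1/(425417/87)) = 1/(87/425417) = 425417/87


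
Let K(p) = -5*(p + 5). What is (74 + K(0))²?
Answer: 2401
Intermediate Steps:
K(p) = -25 - 5*p (K(p) = -5*(5 + p) = -25 - 5*p)
(74 + K(0))² = (74 + (-25 - 5*0))² = (74 + (-25 + 0))² = (74 - 25)² = 49² = 2401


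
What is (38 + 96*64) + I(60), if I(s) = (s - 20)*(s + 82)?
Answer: 11862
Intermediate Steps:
I(s) = (-20 + s)*(82 + s)
(38 + 96*64) + I(60) = (38 + 96*64) + (-1640 + 60² + 62*60) = (38 + 6144) + (-1640 + 3600 + 3720) = 6182 + 5680 = 11862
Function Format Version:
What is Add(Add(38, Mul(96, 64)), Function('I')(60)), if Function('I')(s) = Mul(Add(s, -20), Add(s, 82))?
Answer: 11862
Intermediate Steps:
Function('I')(s) = Mul(Add(-20, s), Add(82, s))
Add(Add(38, Mul(96, 64)), Function('I')(60)) = Add(Add(38, Mul(96, 64)), Add(-1640, Pow(60, 2), Mul(62, 60))) = Add(Add(38, 6144), Add(-1640, 3600, 3720)) = Add(6182, 5680) = 11862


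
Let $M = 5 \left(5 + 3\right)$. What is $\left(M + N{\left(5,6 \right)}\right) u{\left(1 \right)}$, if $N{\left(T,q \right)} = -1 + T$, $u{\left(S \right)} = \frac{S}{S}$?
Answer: $44$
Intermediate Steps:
$u{\left(S \right)} = 1$
$M = 40$ ($M = 5 \cdot 8 = 40$)
$\left(M + N{\left(5,6 \right)}\right) u{\left(1 \right)} = \left(40 + \left(-1 + 5\right)\right) 1 = \left(40 + 4\right) 1 = 44 \cdot 1 = 44$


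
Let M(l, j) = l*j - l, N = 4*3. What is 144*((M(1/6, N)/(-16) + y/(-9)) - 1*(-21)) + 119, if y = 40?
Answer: 4973/2 ≈ 2486.5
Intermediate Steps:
N = 12
M(l, j) = -l + j*l (M(l, j) = j*l - l = -l + j*l)
144*((M(1/6, N)/(-16) + y/(-9)) - 1*(-21)) + 119 = 144*((((-1 + 12)/6)/(-16) + 40/(-9)) - 1*(-21)) + 119 = 144*((((1/6)*11)*(-1/16) + 40*(-1/9)) + 21) + 119 = 144*(((11/6)*(-1/16) - 40/9) + 21) + 119 = 144*((-11/96 - 40/9) + 21) + 119 = 144*(-1313/288 + 21) + 119 = 144*(4735/288) + 119 = 4735/2 + 119 = 4973/2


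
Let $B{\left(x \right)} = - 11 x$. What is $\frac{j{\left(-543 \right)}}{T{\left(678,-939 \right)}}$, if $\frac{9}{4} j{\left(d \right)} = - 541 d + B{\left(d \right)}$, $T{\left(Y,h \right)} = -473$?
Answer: $- \frac{133216}{473} \approx -281.64$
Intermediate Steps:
$j{\left(d \right)} = - \frac{736 d}{3}$ ($j{\left(d \right)} = \frac{4 \left(- 541 d - 11 d\right)}{9} = \frac{4 \left(- 552 d\right)}{9} = - \frac{736 d}{3}$)
$\frac{j{\left(-543 \right)}}{T{\left(678,-939 \right)}} = \frac{\left(- \frac{736}{3}\right) \left(-543\right)}{-473} = 133216 \left(- \frac{1}{473}\right) = - \frac{133216}{473}$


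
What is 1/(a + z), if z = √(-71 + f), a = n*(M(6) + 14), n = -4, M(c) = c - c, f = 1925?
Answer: -28/641 - 3*√206/1282 ≈ -0.077268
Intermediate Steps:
M(c) = 0
a = -56 (a = -4*(0 + 14) = -4*14 = -56)
z = 3*√206 (z = √(-71 + 1925) = √1854 = 3*√206 ≈ 43.058)
1/(a + z) = 1/(-56 + 3*√206)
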